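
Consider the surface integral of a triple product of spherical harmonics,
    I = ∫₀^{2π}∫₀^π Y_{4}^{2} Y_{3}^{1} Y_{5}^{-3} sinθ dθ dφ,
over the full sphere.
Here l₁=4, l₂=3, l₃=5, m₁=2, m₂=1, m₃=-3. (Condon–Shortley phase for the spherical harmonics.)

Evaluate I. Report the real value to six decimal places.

-0.144236

m-sum 0 ✓  L=12 even ✓  1≤5≤7 ✓
Π(2lᵢ+1) = 9×7×11 = 693
triangle coeff Δ(4,3,5) = 1/180180
Σ_t [0,2]: t=0:+1/576 t=1:−1/144 t=2:+1/576 = -1/288
(3j)²=20/1001 [(4 3 5; 0 0 0)], sign=+1
Σ_t [0,2]: t=0:+1/2304 t=1:−1/720 t=2:+1/5760 = -1/1280
(3j)²=27/1430 [(4 3 5; 2 1 -3)], sign=-1
⇒ 4πI² = 486/1859
I = (-1)√(486/1859/(4π)) = -0.14423595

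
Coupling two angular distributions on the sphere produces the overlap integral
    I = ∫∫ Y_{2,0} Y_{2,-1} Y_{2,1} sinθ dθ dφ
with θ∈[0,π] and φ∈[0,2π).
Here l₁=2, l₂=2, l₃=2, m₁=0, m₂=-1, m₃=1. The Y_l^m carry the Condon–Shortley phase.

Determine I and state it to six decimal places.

-0.090112

m-sum 0 ✓  L=6 even ✓  0≤2≤4 ✓
Π(2lᵢ+1) = 5×5×5 = 125
triangle coeff Δ(2,2,2) = 1/630
Σ_t [0,2]: t=0:+1/8 t=1:−1/1 t=2:+1/8 = -3/4
(3j)²=2/35 [(2 2 2; 0 0 0)], sign=-1
Σ_t [0,1]: t=0:+1/4 t=1:−1/2 = -1/4
(3j)²=1/70 [(2 2 2; 0 -1 1)], sign=+1
⇒ 4πI² = 5/49
I = (-1)√(5/49/(4π)) = -0.09011188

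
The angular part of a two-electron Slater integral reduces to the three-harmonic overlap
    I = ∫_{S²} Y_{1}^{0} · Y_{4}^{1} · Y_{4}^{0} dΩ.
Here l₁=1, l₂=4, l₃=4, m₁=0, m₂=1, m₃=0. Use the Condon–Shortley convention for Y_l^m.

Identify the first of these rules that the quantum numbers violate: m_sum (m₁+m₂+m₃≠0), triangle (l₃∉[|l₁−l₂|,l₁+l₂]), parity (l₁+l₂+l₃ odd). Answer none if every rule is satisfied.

m₁+m₂+m₃ = 0 + 1 + 0 = 1  ✗
triangle: |1−4|=3 ≤ l₃=4 ≤ 1+4=5
parity: l₁+l₂+l₃ = 9 is odd

m_sum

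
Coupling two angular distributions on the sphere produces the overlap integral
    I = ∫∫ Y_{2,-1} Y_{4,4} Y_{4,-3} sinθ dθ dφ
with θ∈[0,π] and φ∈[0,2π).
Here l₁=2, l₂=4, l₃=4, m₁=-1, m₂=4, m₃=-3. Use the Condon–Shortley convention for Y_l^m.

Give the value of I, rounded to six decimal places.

0.198645

Rules hold: Σm=0, L=10 even, 2≤4≤6.
N = 5·9·9 = 405
Δ = 2!·2!·6!/11! = 1/13860
Racah Σ t=0..2: t=0:+1/192 t=1:−1/36 t=2:+1/192 = -5/288
⇒ 3j(2 4 4; 0 0 0)² = 20/693, sgn -1
Racah Σ t=2..2: t=2:+1/1440 = 1/1440
⇒ 3j(2 4 4; -1 4 -3)² = 7/165, sgn -1
4πI² = N·(3j₀)²·(3jₘ)² = 60/121
I = +1·√(0.495868/4π) = 0.19864517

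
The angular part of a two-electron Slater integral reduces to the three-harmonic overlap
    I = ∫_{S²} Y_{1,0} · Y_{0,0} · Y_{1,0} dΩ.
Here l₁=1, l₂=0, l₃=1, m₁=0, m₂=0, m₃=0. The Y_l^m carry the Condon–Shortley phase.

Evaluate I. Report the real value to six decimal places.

0.282095

Checks pass: Σm=0; 2 even; l₃=1∈[1,1].
(2·1+1)(2·0+1)(2·1+1) = 9
Δ: 0! 2! 0! / 3! → 1/3
sum: t=0:+1/1 = 1/1
3j²(1 0 1; 0 0 0) = Δ·Π!·Σ² = 1/3  (sign -1)
(m-triple is (0,0,0) — same symbol as above.)
combine: 4πI² = 9·1/3·1/3 = 1/1
take √, sign +1: I = 0.28209479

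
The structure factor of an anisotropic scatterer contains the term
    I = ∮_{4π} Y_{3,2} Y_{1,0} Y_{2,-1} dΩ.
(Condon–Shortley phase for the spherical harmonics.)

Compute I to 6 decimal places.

2 + 0 − 1 = 1 ≠ 0: azimuthal integral kills it; I = 0

0.000000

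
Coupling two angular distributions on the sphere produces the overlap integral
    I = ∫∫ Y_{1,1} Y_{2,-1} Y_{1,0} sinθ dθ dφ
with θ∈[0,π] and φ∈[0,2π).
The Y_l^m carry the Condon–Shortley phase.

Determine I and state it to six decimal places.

Rules hold: Σm=0, L=4 even, 1≤1≤3.
N = 3·5·3 = 45
Δ = 2!·0!·2!/5! = 1/30
Racah Σ t=1..1: t=1:−1/1 = -1/1
⇒ 3j(1 2 1; 0 0 0)² = 2/15, sgn +1
Racah Σ t=0..0: t=0:+1/2 = 1/2
⇒ 3j(1 2 1; 1 -1 0)² = 1/10, sgn -1
4πI² = N·(3j₀)²·(3jₘ)² = 3/5
I = -1·√(0.6/4π) = -0.21850969

-0.218510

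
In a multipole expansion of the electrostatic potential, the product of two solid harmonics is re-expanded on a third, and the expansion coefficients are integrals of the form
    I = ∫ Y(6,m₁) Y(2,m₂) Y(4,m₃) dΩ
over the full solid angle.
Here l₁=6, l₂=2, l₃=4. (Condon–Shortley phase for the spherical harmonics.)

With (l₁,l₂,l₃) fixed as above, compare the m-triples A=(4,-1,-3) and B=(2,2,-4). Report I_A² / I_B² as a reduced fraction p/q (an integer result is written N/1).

l's match ⇒ only the (l;m) 3-j factors differ between A and B.
A: triangle coeff Δ(6,2,4) = 1/6435; Σ_t [1,1]: t=1:−1/30240 = -1/30240; (3j)²=16/429 [(6 2 4; 4 -1 -3)], sign=+1
B: triangle coeff Δ(6,2,4) = 1/6435; Σ_t [4,4]: t=4:+1/967680 = 1/967680; (3j)²=1/6435 [(6 2 4; 2 2 -4)], sign=+1
I_A²/I_B² = (16/429)/(1/6435) = 240/1

240/1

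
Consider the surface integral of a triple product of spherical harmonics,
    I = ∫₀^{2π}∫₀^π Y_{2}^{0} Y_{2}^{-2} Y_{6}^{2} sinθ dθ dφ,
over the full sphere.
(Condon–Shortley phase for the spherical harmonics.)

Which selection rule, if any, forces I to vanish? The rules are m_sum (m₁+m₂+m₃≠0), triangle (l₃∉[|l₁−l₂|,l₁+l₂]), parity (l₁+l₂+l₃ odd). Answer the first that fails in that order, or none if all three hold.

Σmᵢ = 0  ✓
l₃∈[|l₁−l₂|,l₁+l₂]=[0,4], have l₃=6  ✗
Σlᵢ = 10 ⇒ even

triangle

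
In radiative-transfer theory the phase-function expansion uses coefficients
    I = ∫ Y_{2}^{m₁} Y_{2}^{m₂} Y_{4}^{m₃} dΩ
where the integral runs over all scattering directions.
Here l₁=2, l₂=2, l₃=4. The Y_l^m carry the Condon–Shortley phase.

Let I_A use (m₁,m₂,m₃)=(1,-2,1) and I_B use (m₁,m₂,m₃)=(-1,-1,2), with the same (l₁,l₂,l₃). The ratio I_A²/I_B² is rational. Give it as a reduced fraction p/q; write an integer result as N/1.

l's match ⇒ only the (l;m) 3-j factors differ between A and B.
A: triangle coeff Δ(2,2,4) = 1/630; Σ_t [0,0]: t=0:+1/144 = 1/144; (3j)²=1/126 [(2 2 4; 1 -2 1)], sign=-1
B: triangle coeff Δ(2,2,4) = 1/630; Σ_t [0,0]: t=0:+1/36 = 1/36; (3j)²=4/63 [(2 2 4; -1 -1 2)], sign=+1
I_A²/I_B² = (1/126)/(4/63) = 1/8

1/8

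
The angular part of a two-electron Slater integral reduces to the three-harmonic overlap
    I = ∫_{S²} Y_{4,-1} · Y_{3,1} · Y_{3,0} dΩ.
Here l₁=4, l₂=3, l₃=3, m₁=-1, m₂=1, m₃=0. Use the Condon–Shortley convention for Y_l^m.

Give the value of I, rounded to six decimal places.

-0.099323

Rules hold: Σm=0, L=10 even, 1≤3≤7.
N = 9·7·7 = 441
Δ = 4!·4!·2!/11! = 1/34650
Racah Σ t=1..3: t=1:−1/72 t=2:+1/16 t=3:−1/72 = 5/144
⇒ 3j(4 3 3; 0 0 0)² = 2/77, sgn -1
Racah Σ t=2..4: t=2:+1/48 t=3:−1/24 t=4:+1/288 = -5/288
⇒ 3j(4 3 3; -1 1 0)² = 5/462, sgn +1
4πI² = N·(3j₀)²·(3jₘ)² = 15/121
I = -1·√(0.123967/4π) = -0.09932258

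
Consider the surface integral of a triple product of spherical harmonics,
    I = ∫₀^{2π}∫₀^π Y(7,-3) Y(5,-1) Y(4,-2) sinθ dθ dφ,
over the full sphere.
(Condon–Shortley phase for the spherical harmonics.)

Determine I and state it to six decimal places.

-3 − 1 − 2 = -6 ≠ 0: azimuthal integral kills it; I = 0

0.000000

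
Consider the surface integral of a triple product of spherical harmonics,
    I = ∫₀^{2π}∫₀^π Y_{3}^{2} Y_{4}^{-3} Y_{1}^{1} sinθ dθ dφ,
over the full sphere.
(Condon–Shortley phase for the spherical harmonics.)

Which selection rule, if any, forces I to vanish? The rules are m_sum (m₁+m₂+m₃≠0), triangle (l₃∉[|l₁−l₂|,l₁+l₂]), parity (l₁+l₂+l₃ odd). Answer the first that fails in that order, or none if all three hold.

Σmᵢ = 0  ✓
l₃∈[|l₁−l₂|,l₁+l₂]=[1,7], have l₃=1  ✓
Σlᵢ = 8 ⇒ even  ✓

none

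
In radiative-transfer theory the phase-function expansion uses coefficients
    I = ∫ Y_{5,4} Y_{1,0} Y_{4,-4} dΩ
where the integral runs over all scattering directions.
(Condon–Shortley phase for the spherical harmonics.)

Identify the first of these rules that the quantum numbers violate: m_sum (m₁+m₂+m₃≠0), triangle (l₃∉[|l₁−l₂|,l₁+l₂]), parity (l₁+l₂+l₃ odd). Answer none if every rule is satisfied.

azimuthal sum: 4 + 0 − 4 = 0  ✓
4 ≤ 4 ≤ 6 (triangle on l)  ✓
L = 5 + 1 + 4 = 10 (even)  ✓

none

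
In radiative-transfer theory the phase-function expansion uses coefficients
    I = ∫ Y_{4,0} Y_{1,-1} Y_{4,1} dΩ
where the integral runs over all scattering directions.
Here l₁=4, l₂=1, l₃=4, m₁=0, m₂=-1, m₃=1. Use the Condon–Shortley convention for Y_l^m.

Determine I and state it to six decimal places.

0.000000

l₁+l₂+l₃=9 is odd: 3j(l;000)=0 ⇒ I=0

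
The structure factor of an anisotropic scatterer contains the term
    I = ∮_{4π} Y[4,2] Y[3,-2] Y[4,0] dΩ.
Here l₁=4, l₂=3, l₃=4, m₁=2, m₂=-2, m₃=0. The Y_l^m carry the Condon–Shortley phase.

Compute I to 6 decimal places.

L=11 odd ⇒ parity kills the (l;000) factor ⇒ I = 0

0.000000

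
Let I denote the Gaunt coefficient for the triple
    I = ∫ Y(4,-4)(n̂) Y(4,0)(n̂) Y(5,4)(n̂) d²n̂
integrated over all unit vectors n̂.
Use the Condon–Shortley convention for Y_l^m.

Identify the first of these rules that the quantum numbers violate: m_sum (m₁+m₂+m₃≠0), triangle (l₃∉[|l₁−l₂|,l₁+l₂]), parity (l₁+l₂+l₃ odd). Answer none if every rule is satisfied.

azimuthal sum: -4 + 0 + 4 = 0  ✓
0 ≤ 5 ≤ 8 (triangle on l)  ✓
L = 4 + 4 + 5 = 13 (odd)  ✗

parity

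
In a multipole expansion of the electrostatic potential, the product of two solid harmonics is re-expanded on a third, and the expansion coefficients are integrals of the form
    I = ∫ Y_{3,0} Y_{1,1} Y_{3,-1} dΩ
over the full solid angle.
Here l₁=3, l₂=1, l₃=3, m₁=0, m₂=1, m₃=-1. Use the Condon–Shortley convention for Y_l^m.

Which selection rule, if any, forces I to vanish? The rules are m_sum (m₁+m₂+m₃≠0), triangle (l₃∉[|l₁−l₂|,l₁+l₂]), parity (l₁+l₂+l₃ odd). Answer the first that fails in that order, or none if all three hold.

m₁+m₂+m₃ = 0 + 1 − 1 = 0  ✓
triangle: |3−1|=2 ≤ l₃=3 ≤ 3+1=4  ✓
parity: l₁+l₂+l₃ = 7 is odd  ✗

parity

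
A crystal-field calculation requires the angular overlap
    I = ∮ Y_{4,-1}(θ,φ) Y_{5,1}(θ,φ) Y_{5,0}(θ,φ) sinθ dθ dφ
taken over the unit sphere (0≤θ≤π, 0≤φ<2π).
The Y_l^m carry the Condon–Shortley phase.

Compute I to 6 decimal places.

Checks pass: Σm=0; 14 even; l₃=5∈[1,9].
(2·4+1)(2·5+1)(2·5+1) = 1089
Δ: 4! 4! 6! / 15! → 1/3153150
sum: t=0:+1/69120 t=1:−1/1728 t=2:+1/576 t=3:−1/1728 t=4:+1/69120 = 7/11520
3j²(4 5 5; 0 0 0) = Δ·Π!·Σ² = 2/143  (sign -1)
sum: t=1:−1/17280 t=2:+1/1152 t=3:−1/864 t=4:+1/6912 = -7/34560
3j²(4 5 5; -1 1 0) = Δ·Π!·Σ² = 1/429  (sign +1)
combine: 4πI² = 1089·2/143·1/429 = 6/169
take √, sign -1: I = -0.05315295

-0.053153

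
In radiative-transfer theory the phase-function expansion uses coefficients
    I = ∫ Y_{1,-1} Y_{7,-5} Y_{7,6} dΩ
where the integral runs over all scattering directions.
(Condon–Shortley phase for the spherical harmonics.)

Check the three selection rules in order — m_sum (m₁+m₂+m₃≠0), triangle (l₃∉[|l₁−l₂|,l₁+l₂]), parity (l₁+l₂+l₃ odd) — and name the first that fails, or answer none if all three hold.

parity

m₁+m₂+m₃ = -1 − 5 + 6 = 0  ✓
triangle: |1−7|=6 ≤ l₃=7 ≤ 1+7=8  ✓
parity: l₁+l₂+l₃ = 15 is odd  ✗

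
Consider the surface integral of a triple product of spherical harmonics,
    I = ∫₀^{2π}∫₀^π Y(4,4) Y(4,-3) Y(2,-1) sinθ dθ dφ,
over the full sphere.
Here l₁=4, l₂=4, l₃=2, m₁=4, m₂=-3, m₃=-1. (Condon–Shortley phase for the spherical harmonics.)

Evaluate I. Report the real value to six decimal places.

Rules hold: Σm=0, L=10 even, 0≤2≤8.
N = 9·9·5 = 405
Δ = 6!·2!·2!/11! = 1/13860
Racah Σ t=2..4: t=2:+1/192 t=3:−1/36 t=4:+1/192 = -5/288
⇒ 3j(4 4 2; 0 0 0)² = 20/693, sgn -1
Racah Σ t=0..0: t=0:+1/1440 = 1/1440
⇒ 3j(4 4 2; 4 -3 -1)² = 7/165, sgn -1
4πI² = N·(3j₀)²·(3jₘ)² = 60/121
I = +1·√(0.495868/4π) = 0.19864517

0.198645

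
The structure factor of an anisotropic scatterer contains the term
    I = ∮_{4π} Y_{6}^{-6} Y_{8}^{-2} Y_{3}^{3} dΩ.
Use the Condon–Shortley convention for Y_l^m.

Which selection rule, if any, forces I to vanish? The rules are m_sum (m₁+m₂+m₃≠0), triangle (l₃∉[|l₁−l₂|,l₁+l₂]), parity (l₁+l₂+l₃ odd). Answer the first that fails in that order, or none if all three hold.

m_sum

azimuthal sum: -6 − 2 + 3 = -5  ✗
2 ≤ 3 ≤ 14 (triangle on l)
L = 6 + 8 + 3 = 17 (odd)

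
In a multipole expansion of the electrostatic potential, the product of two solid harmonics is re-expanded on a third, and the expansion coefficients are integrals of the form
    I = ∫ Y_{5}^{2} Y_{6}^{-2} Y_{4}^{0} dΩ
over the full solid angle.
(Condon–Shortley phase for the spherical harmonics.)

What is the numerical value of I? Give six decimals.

0.000000

L=15 odd ⇒ parity kills the (l;000) factor ⇒ I = 0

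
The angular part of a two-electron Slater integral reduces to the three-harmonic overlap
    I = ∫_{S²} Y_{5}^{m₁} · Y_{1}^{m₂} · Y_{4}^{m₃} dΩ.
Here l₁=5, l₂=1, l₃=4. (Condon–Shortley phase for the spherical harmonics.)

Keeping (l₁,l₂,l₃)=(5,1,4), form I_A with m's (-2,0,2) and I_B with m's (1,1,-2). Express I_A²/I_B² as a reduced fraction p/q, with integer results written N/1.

l's match ⇒ only the (l;m) 3-j factors differ between A and B.
A: triangle coeff Δ(5,1,4) = 1/495; Σ_t [1,1]: t=1:−1/1440 = -1/1440; (3j)²=7/165 [(5 1 4; -2 0 2)], sign=-1
B: triangle coeff Δ(5,1,4) = 1/495; Σ_t [2,2]: t=2:+1/2880 = 1/2880; (3j)²=2/165 [(5 1 4; 1 1 -2)], sign=+1
I_A²/I_B² = (7/165)/(2/165) = 7/2

7/2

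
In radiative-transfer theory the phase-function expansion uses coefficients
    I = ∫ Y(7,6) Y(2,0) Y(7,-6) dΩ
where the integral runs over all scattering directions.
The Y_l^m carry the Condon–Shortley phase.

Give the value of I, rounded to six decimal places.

Rules hold: Σm=0, L=16 even, 5≤7≤9.
N = 15·5·15 = 1125
Δ = 2!·12!·2!/17! = 1/185640
Racah Σ t=0..2: t=0:+1/2419200 t=1:−1/518400 t=2:+1/2419200 = -1/907200
⇒ 3j(7 2 7; 0 0 0)² = 56/3315, sgn +1
Racah Σ t=0..1: t=0:+1/159667200 t=1:−1/479001600 = 1/239500800
⇒ 3j(7 2 7; 6 0 -6)² = 26/1785, sgn -1
4πI² = N·(3j₀)²·(3jₘ)² = 80/289
I = -1·√(0.276817/4π) = -0.14841956

-0.148420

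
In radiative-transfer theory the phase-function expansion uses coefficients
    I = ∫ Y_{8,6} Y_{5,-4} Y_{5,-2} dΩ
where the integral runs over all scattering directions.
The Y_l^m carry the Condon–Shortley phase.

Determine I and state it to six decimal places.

-0.023187

Checks pass: Σm=0; 18 even; l₃=5∈[3,13].
(2·8+1)(2·5+1)(2·5+1) = 2057
Δ: 8! 8! 2! / 19! → 1/37413090
sum: t=3:−1/1036800 t=4:+1/331776 t=5:−1/1036800 = 1/921600
3j²(8 5 5; 0 0 0) = Δ·Π!·Σ² = 490/46189  (sign -1)
sum: t=0:+1/58060800 t=1:−1/50803200 = -1/406425600
3j²(8 5 5; 6 -4 -2) = Δ·Π!·Σ² = 1/3230  (sign +1)
combine: 4πI² = 2057·490/46189·1/3230 = 539/79781
take √, sign -1: I = -0.02318674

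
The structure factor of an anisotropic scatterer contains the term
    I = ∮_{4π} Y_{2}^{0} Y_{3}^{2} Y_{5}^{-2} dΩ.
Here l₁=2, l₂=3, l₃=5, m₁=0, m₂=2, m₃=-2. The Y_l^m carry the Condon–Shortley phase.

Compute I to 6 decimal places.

0.190188

m-sum 0 ✓  L=10 even ✓  1≤5≤5 ✓
Π(2lᵢ+1) = 5×7×11 = 385
triangle coeff Δ(2,3,5) = 1/2310
Σ_t [0,0]: t=0:+1/144 = 1/144
(3j)²=10/231 [(2 3 5; 0 0 0)], sign=-1
Σ_t [0,0]: t=0:+1/480 = 1/480
(3j)²=3/110 [(2 3 5; 0 2 -2)], sign=-1
⇒ 4πI² = 5/11
I = (+1)√(5/11/(4π)) = 0.19018827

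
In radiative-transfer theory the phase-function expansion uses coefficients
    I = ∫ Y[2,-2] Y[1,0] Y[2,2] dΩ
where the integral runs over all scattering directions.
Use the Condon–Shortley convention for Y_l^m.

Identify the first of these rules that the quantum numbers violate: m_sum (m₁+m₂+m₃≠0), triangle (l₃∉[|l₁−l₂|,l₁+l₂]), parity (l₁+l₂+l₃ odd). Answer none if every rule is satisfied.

m₁+m₂+m₃ = -2 + 0 + 2 = 0  ✓
triangle: |2−1|=1 ≤ l₃=2 ≤ 2+1=3  ✓
parity: l₁+l₂+l₃ = 5 is odd  ✗

parity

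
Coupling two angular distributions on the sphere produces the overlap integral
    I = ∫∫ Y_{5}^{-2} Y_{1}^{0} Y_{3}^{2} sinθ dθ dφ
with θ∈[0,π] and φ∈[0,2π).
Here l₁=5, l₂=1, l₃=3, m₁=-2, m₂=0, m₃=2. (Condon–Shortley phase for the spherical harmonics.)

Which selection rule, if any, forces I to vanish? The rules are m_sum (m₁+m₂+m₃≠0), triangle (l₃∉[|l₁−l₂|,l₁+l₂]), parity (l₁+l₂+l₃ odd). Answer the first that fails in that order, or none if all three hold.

azimuthal sum: -2 + 0 + 2 = 0  ✓
4 ≤ 3 ≤ 6 (triangle on l)  ✗
L = 5 + 1 + 3 = 9 (odd)

triangle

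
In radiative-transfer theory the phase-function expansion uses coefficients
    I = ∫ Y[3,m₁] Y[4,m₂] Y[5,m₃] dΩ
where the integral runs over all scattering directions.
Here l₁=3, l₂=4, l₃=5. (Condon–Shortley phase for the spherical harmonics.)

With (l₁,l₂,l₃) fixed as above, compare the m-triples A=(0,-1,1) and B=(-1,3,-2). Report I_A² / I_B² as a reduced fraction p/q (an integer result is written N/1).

1083/2401

l's match ⇒ only the (l;m) 3-j factors differ between A and B.
A: triangle coeff Δ(3,4,5) = 1/180180; Σ_t [0,2]: t=0:+1/432 t=1:−1/192 t=2:+1/1440 = -19/8640; (3j)²=361/30030 [(3 4 5; 0 -1 1)], sign=-1
B: triangle coeff Δ(3,4,5) = 1/180180; Σ_t [1,2]: t=1:−1/4320 t=2:+1/960 = 7/8640; (3j)²=343/12870 [(3 4 5; -1 3 -2)], sign=-1
I_A²/I_B² = (361/30030)/(343/12870) = 1083/2401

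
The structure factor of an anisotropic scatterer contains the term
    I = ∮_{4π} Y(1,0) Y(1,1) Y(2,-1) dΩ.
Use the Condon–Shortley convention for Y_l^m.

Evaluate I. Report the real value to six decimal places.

Checks pass: Σm=0; 4 even; l₃=2∈[0,2].
(2·1+1)(2·1+1)(2·2+1) = 45
Δ: 0! 2! 2! / 5! → 1/30
sum: t=0:+1/1 = 1/1
3j²(1 1 2; 0 0 0) = Δ·Π!·Σ² = 2/15  (sign +1)
sum: t=0:+1/2 = 1/2
3j²(1 1 2; 0 1 -1) = Δ·Π!·Σ² = 1/10  (sign -1)
combine: 4πI² = 45·2/15·1/10 = 3/5
take √, sign -1: I = -0.21850969

-0.218510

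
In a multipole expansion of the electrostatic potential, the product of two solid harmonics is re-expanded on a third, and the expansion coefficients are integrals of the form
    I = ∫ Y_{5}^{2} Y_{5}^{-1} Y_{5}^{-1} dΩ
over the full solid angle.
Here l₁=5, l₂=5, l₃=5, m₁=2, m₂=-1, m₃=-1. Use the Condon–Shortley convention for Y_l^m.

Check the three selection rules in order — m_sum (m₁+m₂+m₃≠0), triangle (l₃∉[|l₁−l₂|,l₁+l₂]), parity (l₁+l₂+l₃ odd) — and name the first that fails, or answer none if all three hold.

parity

azimuthal sum: 2 − 1 − 1 = 0  ✓
0 ≤ 5 ≤ 10 (triangle on l)  ✓
L = 5 + 5 + 5 = 15 (odd)  ✗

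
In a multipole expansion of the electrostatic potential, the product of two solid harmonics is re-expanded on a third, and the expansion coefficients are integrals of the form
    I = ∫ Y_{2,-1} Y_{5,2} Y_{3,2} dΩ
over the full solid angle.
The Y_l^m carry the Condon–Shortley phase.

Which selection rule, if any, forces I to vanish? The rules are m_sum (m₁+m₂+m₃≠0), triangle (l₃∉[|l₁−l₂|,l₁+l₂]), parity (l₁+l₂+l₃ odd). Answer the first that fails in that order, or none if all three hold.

m₁+m₂+m₃ = -1 + 2 + 2 = 3  ✗
triangle: |2−5|=3 ≤ l₃=3 ≤ 2+5=7
parity: l₁+l₂+l₃ = 10 is even

m_sum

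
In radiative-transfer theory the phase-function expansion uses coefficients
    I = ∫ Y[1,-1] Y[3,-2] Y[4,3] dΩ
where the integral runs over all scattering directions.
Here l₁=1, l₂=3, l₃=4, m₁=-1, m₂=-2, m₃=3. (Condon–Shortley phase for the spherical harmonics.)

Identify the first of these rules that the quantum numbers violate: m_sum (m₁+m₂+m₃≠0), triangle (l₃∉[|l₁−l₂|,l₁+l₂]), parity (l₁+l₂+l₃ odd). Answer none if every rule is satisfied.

m₁+m₂+m₃ = -1 − 2 + 3 = 0  ✓
triangle: |1−3|=2 ≤ l₃=4 ≤ 1+3=4  ✓
parity: l₁+l₂+l₃ = 8 is even  ✓

none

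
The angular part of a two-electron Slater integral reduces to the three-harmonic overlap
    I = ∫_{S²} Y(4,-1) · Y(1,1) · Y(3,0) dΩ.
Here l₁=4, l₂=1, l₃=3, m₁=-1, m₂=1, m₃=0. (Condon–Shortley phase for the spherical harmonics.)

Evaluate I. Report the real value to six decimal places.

-0.194664

Checks pass: Σm=0; 8 even; l₃=3∈[3,5].
(2·4+1)(2·1+1)(2·3+1) = 189
Δ: 2! 6! 0! / 9! → 1/252
sum: t=1:−1/36 = -1/36
3j²(4 1 3; 0 0 0) = Δ·Π!·Σ² = 4/63  (sign +1)
sum: t=2:+1/72 = 1/72
3j²(4 1 3; -1 1 0) = Δ·Π!·Σ² = 5/126  (sign -1)
combine: 4πI² = 189·4/63·5/126 = 10/21
take √, sign -1: I = -0.19466390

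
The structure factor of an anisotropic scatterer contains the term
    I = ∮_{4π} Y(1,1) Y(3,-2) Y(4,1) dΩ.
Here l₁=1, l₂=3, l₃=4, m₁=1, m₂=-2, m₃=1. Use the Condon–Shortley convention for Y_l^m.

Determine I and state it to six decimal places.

Checks pass: Σm=0; 8 even; l₃=4∈[2,4].
(2·1+1)(2·3+1)(2·4+1) = 189
Δ: 0! 2! 6! / 9! → 1/252
sum: t=0:+1/36 = 1/36
3j²(1 3 4; 0 0 0) = Δ·Π!·Σ² = 4/63  (sign +1)
sum: t=0:+1/240 = 1/240
3j²(1 3 4; 1 -2 1) = Δ·Π!·Σ² = 1/84  (sign -1)
combine: 4πI² = 189·4/63·1/84 = 1/7
take √, sign -1: I = -0.10662181

-0.106622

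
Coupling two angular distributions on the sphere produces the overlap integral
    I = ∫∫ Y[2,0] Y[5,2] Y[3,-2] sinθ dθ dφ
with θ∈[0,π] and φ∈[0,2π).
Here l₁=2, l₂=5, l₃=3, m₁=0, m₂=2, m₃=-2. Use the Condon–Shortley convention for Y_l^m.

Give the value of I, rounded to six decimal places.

0.190188

Rules hold: Σm=0, L=10 even, 3≤3≤7.
N = 5·11·7 = 385
Δ = 4!·0!·6!/11! = 1/2310
Racah Σ t=2..2: t=2:+1/144 = 1/144
⇒ 3j(2 5 3; 0 0 0)² = 10/231, sgn -1
Racah Σ t=2..2: t=2:+1/480 = 1/480
⇒ 3j(2 5 3; 0 2 -2)² = 3/110, sgn -1
4πI² = N·(3j₀)²·(3jₘ)² = 5/11
I = +1·√(0.454545/4π) = 0.19018827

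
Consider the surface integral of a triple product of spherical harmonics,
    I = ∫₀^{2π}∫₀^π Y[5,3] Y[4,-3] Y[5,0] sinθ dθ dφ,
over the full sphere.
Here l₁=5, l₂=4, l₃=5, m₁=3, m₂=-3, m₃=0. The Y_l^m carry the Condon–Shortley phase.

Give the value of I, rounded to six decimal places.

0.130198

m-sum 0 ✓  L=14 even ✓  1≤5≤9 ✓
Π(2lᵢ+1) = 11×9×11 = 1089
triangle coeff Δ(5,4,5) = 1/3153150
Σ_t [0,4]: t=0:+1/69120 t=1:−1/1728 t=2:+1/576 t=3:−1/1728 t=4:+1/69120 = 7/11520
(3j)²=2/143 [(5 4 5; 0 0 0)], sign=-1
Σ_t [0,1]: t=0:+1/6912 t=1:−1/17280 = 1/11520
(3j)²=2/143 [(5 4 5; 3 -3 0)], sign=-1
⇒ 4πI² = 36/169
I = (+1)√(36/169/(4π)) = 0.13019760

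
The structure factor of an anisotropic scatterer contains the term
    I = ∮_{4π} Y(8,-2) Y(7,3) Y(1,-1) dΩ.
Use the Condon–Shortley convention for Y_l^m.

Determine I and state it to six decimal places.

0.118504

Rules hold: Σm=0, L=16 even, 1≤1≤15.
N = 17·15·3 = 765
Δ = 14!·2!·0!/17! = 1/2040
Racah Σ t=7..7: t=7:−1/25401600 = -1/25401600
⇒ 3j(8 7 1; 0 0 0)² = 8/255, sgn +1
Racah Σ t=10..10: t=10:+1/174182400 = 1/174182400
⇒ 3j(8 7 1; -2 3 -1)² = 1/136, sgn +1
4πI² = N·(3j₀)²·(3jₘ)² = 3/17
I = +1·√(0.176471/4π) = 0.11850352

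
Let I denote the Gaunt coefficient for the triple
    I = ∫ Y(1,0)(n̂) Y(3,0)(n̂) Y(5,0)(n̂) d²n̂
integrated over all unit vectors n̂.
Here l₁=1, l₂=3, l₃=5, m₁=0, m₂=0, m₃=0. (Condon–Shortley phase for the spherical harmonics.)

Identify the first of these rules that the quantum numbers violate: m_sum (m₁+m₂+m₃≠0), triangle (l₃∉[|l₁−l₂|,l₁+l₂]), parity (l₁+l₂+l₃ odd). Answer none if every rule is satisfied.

triangle

Σmᵢ = 0  ✓
l₃∈[|l₁−l₂|,l₁+l₂]=[2,4], have l₃=5  ✗
Σlᵢ = 9 ⇒ odd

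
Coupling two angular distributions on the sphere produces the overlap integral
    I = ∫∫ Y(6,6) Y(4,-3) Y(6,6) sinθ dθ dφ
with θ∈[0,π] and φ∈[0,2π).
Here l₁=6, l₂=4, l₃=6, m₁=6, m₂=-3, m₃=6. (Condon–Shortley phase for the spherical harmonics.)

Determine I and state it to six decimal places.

m-sum = 6 − 3 + 6 = 9 ≠ 0 ⇒ I = 0

0.000000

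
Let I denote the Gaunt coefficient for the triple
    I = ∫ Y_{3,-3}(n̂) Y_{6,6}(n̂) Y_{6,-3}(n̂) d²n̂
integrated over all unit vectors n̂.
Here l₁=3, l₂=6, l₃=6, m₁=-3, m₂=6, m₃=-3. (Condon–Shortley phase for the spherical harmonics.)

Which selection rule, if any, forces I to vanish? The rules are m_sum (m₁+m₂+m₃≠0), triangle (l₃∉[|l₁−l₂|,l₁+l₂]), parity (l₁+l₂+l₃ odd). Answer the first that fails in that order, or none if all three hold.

Σmᵢ = 0  ✓
l₃∈[|l₁−l₂|,l₁+l₂]=[3,9], have l₃=6  ✓
Σlᵢ = 15 ⇒ odd  ✗

parity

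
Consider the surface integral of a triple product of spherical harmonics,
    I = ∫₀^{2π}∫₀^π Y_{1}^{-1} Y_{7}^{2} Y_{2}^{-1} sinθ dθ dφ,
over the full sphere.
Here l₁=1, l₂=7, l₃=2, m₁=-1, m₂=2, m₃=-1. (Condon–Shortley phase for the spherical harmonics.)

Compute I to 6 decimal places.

0.000000

triangle: need 6≤l₃≤8, have 2; I=0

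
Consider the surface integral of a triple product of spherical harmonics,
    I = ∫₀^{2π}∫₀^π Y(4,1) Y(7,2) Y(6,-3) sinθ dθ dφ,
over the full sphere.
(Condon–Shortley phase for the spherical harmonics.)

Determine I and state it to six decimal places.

0.000000

Σlᵢ=17 odd — θ-integrand is odd under cosθ→−cosθ; I=0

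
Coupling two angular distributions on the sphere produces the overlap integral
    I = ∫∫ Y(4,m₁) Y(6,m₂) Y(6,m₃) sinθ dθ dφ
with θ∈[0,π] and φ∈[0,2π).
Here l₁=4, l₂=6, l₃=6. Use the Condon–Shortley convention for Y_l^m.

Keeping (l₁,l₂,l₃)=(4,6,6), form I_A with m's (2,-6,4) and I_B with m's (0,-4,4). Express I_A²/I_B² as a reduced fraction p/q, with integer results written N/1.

Shared (l₁,l₂,l₃)=(4,6,6): N and (l;000)² cancel in I_A²/I_B².
A: Δ = 4!·4!·8!/17! = 1/15315300; Racah Σ t=0..0: t=0:+1/3870720 = 1/3870720; ⇒ 3j(4 6 6; 2 -6 4)² = 135/6188, sgn +1
B: Δ = 4!·4!·8!/17! = 1/15315300; Racah Σ t=0..2: t=0:+1/829440 t=1:−1/181440 t=2:+1/645120 = -1/362880; ⇒ 3j(4 6 6; 0 -4 4)² = 256/17017, sgn -1
I_A²/I_B² = (135/6188)/(256/17017) = 1485/1024

1485/1024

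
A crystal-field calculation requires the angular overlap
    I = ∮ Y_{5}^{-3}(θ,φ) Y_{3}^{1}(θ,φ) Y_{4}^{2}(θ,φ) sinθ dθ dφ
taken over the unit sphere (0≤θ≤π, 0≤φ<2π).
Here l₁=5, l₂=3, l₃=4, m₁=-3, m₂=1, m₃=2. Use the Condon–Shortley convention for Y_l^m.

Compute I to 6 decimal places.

Rules hold: Σm=0, L=12 even, 2≤4≤8.
N = 11·7·9 = 693
Δ = 4!·6!·2!/13! = 1/180180
Racah Σ t=1..3: t=1:−1/576 t=2:+1/144 t=3:−1/576 = 1/288
⇒ 3j(5 3 4; 0 0 0)² = 20/1001, sgn +1
Racah Σ t=2..4: t=2:+1/5760 t=3:−1/720 t=4:+1/2304 = -1/1280
⇒ 3j(5 3 4; -3 1 2)² = 27/1430, sgn -1
4πI² = N·(3j₀)²·(3jₘ)² = 486/1859
I = -1·√(0.261431/4π) = -0.14423595

-0.144236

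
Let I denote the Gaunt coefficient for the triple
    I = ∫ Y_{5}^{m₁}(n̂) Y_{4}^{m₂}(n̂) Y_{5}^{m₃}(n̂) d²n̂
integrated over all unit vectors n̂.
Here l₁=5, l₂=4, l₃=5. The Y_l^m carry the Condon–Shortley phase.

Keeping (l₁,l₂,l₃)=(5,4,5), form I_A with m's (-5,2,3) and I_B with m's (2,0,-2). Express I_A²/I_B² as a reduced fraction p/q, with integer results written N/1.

l's match ⇒ only the (l;m) 3-j factors differ between A and B.
A: triangle coeff Δ(5,4,5) = 1/3153150; Σ_t [4,4]: t=4:+1/69120 = 1/69120; (3j)²=4/143 [(5 4 5; -5 2 3)], sign=+1
B: triangle coeff Δ(5,4,5) = 1/3153150; Σ_t [0,3]: t=0:+1/20736 t=1:−1/1728 t=2:+1/1920 t=3:−1/25920 = -1/20736; (3j)²=1/2574 [(5 4 5; 2 0 -2)], sign=+1
I_A²/I_B² = (4/143)/(1/2574) = 72/1

72/1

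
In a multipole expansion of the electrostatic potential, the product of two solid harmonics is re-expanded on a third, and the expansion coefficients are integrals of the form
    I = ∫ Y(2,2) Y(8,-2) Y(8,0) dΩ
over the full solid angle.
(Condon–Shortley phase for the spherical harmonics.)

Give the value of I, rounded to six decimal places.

-0.192440

Rules hold: Σm=0, L=18 even, 6≤8≤10.
N = 5·17·17 = 1445
Δ = 2!·2!·14!/19! = 1/348840
Racah Σ t=0..2: t=0:+1/116121600 t=1:−1/25401600 t=2:+1/116121600 = -1/45158400
⇒ 3j(2 8 8; 0 0 0)² = 24/1615, sgn -1
Racah Σ t=0..0: t=0:+1/116121600 = 1/116121600
⇒ 3j(2 8 8; 2 -2 0)² = 7/323, sgn +1
4πI² = N·(3j₀)²·(3jₘ)² = 168/361
I = -1·√(0.465374/4π) = -0.19244034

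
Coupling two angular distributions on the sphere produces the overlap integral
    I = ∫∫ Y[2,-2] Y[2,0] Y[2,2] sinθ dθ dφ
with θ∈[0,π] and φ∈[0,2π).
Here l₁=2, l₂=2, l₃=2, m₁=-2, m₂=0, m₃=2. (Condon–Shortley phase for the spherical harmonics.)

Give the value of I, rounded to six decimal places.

-0.180224

Rules hold: Σm=0, L=6 even, 0≤2≤4.
N = 5·5·5 = 125
Δ = 2!·2!·2!/7! = 1/630
Racah Σ t=0..2: t=0:+1/8 t=1:−1/1 t=2:+1/8 = -3/4
⇒ 3j(2 2 2; 0 0 0)² = 2/35, sgn -1
Racah Σ t=2..2: t=2:+1/8 = 1/8
⇒ 3j(2 2 2; -2 0 2)² = 2/35, sgn +1
4πI² = N·(3j₀)²·(3jₘ)² = 20/49
I = -1·√(0.408163/4π) = -0.18022375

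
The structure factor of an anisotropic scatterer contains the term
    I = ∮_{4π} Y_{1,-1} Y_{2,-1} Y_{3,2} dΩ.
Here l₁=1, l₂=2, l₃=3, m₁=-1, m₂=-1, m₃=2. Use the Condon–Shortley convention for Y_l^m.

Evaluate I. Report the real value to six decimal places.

0.261169

Checks pass: Σm=0; 6 even; l₃=3∈[1,3].
(2·1+1)(2·2+1)(2·3+1) = 105
Δ: 0! 2! 4! / 7! → 1/105
sum: t=0:+1/4 = 1/4
3j²(1 2 3; 0 0 0) = Δ·Π!·Σ² = 3/35  (sign -1)
sum: t=0:+1/12 = 1/12
3j²(1 2 3; -1 -1 2) = Δ·Π!·Σ² = 2/21  (sign -1)
combine: 4πI² = 105·3/35·2/21 = 6/7
take √, sign +1: I = 0.26116903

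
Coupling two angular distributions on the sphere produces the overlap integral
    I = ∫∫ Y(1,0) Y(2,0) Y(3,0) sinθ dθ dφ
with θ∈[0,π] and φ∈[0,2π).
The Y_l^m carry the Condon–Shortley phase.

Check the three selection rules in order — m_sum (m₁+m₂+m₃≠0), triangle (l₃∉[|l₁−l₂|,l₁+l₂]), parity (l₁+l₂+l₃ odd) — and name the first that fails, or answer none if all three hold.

none

Σmᵢ = 0  ✓
l₃∈[|l₁−l₂|,l₁+l₂]=[1,3], have l₃=3  ✓
Σlᵢ = 6 ⇒ even  ✓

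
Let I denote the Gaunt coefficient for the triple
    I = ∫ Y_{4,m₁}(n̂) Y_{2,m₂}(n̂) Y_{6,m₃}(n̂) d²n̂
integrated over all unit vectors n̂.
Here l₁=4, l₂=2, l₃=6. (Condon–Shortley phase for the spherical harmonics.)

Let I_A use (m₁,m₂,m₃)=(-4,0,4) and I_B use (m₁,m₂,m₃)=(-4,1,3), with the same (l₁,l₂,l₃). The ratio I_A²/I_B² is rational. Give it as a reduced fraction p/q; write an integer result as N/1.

5/1

Shared (l₁,l₂,l₃)=(4,2,6): N and (l;000)² cancel in I_A²/I_B².
A: Δ = 0!·8!·4!/13! = 1/6435; Racah Σ t=0..0: t=0:+1/161280 = 1/161280; ⇒ 3j(4 2 6; -4 0 4)² = 1/143, sgn +1
B: Δ = 0!·8!·4!/13! = 1/6435; Racah Σ t=0..0: t=0:+1/241920 = 1/241920; ⇒ 3j(4 2 6; -4 1 3)² = 1/715, sgn -1
I_A²/I_B² = (1/143)/(1/715) = 5/1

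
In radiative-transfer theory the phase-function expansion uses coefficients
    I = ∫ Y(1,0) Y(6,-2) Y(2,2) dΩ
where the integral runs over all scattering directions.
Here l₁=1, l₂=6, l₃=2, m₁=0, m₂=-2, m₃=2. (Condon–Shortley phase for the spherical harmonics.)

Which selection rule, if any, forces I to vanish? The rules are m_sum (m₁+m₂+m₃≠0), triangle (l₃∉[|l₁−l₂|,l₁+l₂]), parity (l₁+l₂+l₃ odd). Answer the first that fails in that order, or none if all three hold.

triangle

Σmᵢ = 0  ✓
l₃∈[|l₁−l₂|,l₁+l₂]=[5,7], have l₃=2  ✗
Σlᵢ = 9 ⇒ odd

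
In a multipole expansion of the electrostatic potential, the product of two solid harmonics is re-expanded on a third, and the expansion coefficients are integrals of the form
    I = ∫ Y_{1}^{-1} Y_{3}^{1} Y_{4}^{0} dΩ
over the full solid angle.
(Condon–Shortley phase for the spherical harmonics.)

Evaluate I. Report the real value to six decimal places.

Checks pass: Σm=0; 8 even; l₃=4∈[2,4].
(2·1+1)(2·3+1)(2·4+1) = 189
Δ: 0! 2! 6! / 9! → 1/252
sum: t=0:+1/36 = 1/36
3j²(1 3 4; 0 0 0) = Δ·Π!·Σ² = 4/63  (sign +1)
sum: t=0:+1/96 = 1/96
3j²(1 3 4; -1 1 0) = Δ·Π!·Σ² = 1/42  (sign +1)
combine: 4πI² = 189·4/63·1/42 = 2/7
take √, sign +1: I = 0.15078601

0.150786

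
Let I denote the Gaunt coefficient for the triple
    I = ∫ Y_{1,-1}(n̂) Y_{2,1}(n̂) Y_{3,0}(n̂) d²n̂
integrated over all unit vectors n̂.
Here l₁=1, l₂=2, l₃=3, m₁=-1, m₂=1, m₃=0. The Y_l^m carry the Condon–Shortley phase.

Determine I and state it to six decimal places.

m-sum 0 ✓  L=6 even ✓  1≤3≤3 ✓
Π(2lᵢ+1) = 3×5×7 = 105
triangle coeff Δ(1,2,3) = 1/105
Σ_t [0,0]: t=0:+1/4 = 1/4
(3j)²=3/35 [(1 2 3; 0 0 0)], sign=-1
Σ_t [0,0]: t=0:+1/12 = 1/12
(3j)²=1/35 [(1 2 3; -1 1 0)], sign=-1
⇒ 4πI² = 9/35
I = (+1)√(9/35/(4π)) = 0.14304817

0.143048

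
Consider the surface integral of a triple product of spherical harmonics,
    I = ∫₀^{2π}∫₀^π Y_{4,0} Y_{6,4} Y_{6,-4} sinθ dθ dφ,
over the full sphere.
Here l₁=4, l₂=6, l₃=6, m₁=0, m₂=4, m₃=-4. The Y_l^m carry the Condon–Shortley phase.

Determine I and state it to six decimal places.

Rules hold: Σm=0, L=16 even, 2≤6≤10.
N = 9·13·13 = 1521
Δ = 4!·4!·8!/17! = 1/15315300
Racah Σ t=0..4: t=0:+1/829440 t=1:−1/25920 t=2:+1/9216 t=3:−1/25920 t=4:+1/829440 = 7/207360
⇒ 3j(4 6 6; 0 0 0)² = 28/2431, sgn +1
Racah Σ t=2..4: t=2:+1/645120 t=3:−1/181440 t=4:+1/829440 = -1/362880
⇒ 3j(4 6 6; 0 4 -4)² = 256/17017, sgn -1
4πI² = N·(3j₀)²·(3jₘ)² = 9216/34969
I = -1·√(0.263548/4π) = -0.14481872

-0.144819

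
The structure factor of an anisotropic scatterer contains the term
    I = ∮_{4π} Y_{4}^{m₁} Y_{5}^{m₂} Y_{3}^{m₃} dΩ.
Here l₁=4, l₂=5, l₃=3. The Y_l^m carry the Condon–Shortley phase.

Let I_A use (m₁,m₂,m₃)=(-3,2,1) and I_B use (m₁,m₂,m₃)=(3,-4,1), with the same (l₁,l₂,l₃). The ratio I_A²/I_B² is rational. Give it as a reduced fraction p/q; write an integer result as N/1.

49/3

Same 4,5,3: normalisation and zero-m 3j drop out of the ratio.
A: Δ: 6! 2! 4! / 13! → 1/180180; sum: t=5:−1/960 t=6:+1/4320 = -7/8640; 3j²(4 5 3; -3 2 1) = Δ·Π!·Σ² = 343/12870  (sign -1)
B: Δ: 6! 2! 4! / 13! → 1/180180; sum: t=0:+1/4320 t=1:−1/5760 = 1/17280; 3j²(4 5 3; 3 -4 1) = Δ·Π!·Σ² = 7/4290  (sign +1)
I_A²/I_B² = (343/12870)/(7/4290) = 49/3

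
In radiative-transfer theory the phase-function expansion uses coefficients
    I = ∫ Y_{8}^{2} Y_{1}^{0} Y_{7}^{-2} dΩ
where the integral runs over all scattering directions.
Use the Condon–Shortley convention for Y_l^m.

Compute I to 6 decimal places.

0.237007

Rules hold: Σm=0, L=16 even, 7≤7≤9.
N = 17·3·15 = 765
Δ = 2!·14!·0!/17! = 1/2040
Racah Σ t=1..1: t=1:−1/25401600 = -1/25401600
⇒ 3j(8 1 7; 0 0 0)² = 8/255, sgn +1
Racah Σ t=1..1: t=1:−1/43545600 = -1/43545600
⇒ 3j(8 1 7; 2 0 -2)² = 1/34, sgn +1
4πI² = N·(3j₀)²·(3jₘ)² = 12/17
I = +1·√(0.705882/4π) = 0.23700703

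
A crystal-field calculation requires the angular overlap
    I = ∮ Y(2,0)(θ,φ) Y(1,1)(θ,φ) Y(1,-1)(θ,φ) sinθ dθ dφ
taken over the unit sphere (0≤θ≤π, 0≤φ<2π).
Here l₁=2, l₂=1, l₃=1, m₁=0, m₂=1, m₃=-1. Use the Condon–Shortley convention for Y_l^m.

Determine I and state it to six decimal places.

0.126157

Rules hold: Σm=0, L=4 even, 1≤1≤3.
N = 5·3·3 = 45
Δ = 2!·2!·0!/5! = 1/30
Racah Σ t=1..1: t=1:−1/1 = -1/1
⇒ 3j(2 1 1; 0 0 0)² = 2/15, sgn +1
Racah Σ t=2..2: t=2:+1/4 = 1/4
⇒ 3j(2 1 1; 0 1 -1)² = 1/30, sgn +1
4πI² = N·(3j₀)²·(3jₘ)² = 1/5
I = +1·√(0.2/4π) = 0.12615663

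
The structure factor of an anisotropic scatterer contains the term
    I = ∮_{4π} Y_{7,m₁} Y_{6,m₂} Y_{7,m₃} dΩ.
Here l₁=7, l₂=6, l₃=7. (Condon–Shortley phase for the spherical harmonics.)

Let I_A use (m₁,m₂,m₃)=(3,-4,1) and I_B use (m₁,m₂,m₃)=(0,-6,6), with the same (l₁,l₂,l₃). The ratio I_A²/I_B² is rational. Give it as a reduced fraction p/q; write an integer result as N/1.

273/242

Shared (l₁,l₂,l₃)=(7,6,7): N and (l;000)² cancel in I_A²/I_B².
A: Δ = 6!·8!·6!/21! = 1/2444321880; Racah Σ t=0..2: t=0:+1/19906560 t=1:−1/10368000 t=2:+1/49766400 = -13/497664000; ⇒ 3j(7 6 7; 3 -4 1)² = 91/17765, sgn -1
B: Δ = 6!·8!·6!/21! = 1/2444321880; Racah Σ t=0..0: t=0:+1/2612736000 = 1/2612736000; ⇒ 3j(7 6 7; 0 -6 6)² = 22/4845, sgn -1
I_A²/I_B² = (91/17765)/(22/4845) = 273/242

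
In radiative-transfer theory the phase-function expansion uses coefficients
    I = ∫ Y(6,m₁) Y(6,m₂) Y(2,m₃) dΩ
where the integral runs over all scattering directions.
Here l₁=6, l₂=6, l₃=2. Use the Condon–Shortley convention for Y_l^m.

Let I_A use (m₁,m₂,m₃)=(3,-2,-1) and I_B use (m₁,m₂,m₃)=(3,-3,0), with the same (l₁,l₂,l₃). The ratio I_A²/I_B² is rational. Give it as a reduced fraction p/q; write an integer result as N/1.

Same 6,6,2: normalisation and zero-m 3j drop out of the ratio.
A: Δ: 10! 2! 2! / 15! → 1/90090; sum: t=2:+1/161280 t=3:−1/60480 = -1/96768; 3j²(6 6 2; 3 -2 -1) = Δ·Π!·Σ² = 15/1001  (sign +1)
B: Δ: 10! 2! 2! / 15! → 1/90090; sum: t=1:−1/1451520 t=2:+1/80640 t=3:−1/120960 = 1/290304; 3j²(6 6 2; 3 -3 0) = Δ·Π!·Σ² = 5/2002  (sign +1)
I_A²/I_B² = (15/1001)/(5/2002) = 6/1

6/1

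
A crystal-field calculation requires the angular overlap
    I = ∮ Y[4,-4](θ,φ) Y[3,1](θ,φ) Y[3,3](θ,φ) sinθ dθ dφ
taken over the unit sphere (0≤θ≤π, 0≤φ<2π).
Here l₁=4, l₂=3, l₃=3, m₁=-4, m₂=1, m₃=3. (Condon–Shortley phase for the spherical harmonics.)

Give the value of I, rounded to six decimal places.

-0.166198

Rules hold: Σm=0, L=10 even, 1≤3≤7.
N = 9·7·7 = 441
Δ = 4!·4!·2!/11! = 1/34650
Racah Σ t=1..3: t=1:−1/72 t=2:+1/16 t=3:−1/72 = 5/144
⇒ 3j(4 3 3; 0 0 0)² = 2/77, sgn -1
Racah Σ t=4..4: t=4:+1/1152 = 1/1152
⇒ 3j(4 3 3; -4 1 3)² = 1/33, sgn +1
4πI² = N·(3j₀)²·(3jₘ)² = 42/121
I = -1·√(0.347107/4π) = -0.16619847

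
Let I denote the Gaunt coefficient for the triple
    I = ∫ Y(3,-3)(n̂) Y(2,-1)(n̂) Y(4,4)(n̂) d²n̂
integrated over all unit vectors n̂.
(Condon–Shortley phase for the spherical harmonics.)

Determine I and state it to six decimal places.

l₁+l₂+l₃=9 is odd: 3j(l;000)=0 ⇒ I=0

0.000000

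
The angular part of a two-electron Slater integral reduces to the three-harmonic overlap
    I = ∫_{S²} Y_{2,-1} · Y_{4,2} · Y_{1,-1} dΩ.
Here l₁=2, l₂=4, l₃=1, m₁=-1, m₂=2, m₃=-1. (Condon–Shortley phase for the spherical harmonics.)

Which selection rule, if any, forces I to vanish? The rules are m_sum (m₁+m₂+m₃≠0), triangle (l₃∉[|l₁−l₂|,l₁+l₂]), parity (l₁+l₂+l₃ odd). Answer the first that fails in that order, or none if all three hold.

triangle

m₁+m₂+m₃ = -1 + 2 − 1 = 0  ✓
triangle: |2−4|=2 ≤ l₃=1 ≤ 2+4=6  ✗
parity: l₁+l₂+l₃ = 7 is odd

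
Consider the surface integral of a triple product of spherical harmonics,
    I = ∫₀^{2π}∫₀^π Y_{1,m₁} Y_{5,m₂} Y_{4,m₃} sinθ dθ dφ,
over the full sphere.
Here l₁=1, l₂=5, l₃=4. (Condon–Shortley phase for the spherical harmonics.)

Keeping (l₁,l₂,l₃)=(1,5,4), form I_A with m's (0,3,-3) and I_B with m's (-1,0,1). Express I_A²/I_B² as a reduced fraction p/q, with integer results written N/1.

Same 1,5,4: normalisation and zero-m 3j drop out of the ratio.
A: Δ: 2! 0! 8! / 11! → 1/495; sum: t=1:−1/5040 = -1/5040; 3j²(1 5 4; 0 3 -3) = Δ·Π!·Σ² = 16/495  (sign +1)
B: Δ: 2! 0! 8! / 11! → 1/495; sum: t=2:+1/1440 = 1/1440; 3j²(1 5 4; -1 0 1) = Δ·Π!·Σ² = 2/99  (sign -1)
I_A²/I_B² = (16/495)/(2/99) = 8/5

8/5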